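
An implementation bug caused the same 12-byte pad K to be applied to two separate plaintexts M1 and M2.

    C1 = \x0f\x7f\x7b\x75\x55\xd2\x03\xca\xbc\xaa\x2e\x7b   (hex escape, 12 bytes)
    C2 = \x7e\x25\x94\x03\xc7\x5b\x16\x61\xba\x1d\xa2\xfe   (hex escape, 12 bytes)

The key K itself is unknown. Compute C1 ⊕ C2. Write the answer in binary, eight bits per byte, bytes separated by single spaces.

01110001 01011010 11101111 01110110 10010010 10001001 00010101 10101011 00000110 10110111 10001100 10000101

C1 ⊕ C2 = (M1 ⊕ K) ⊕ (M2 ⊕ K) = M1 ⊕ M2 — the shared key cancels under XOR.
byte 0:  15 xor 126 = 113
byte 1: 127 xor  37 =  90
byte 2: 123 xor 148 = 239
byte 3: 117 xor   3 = 118
byte 4:  85 xor 199 = 146
byte 5: 210 xor  91 = 137
byte 6:   3 xor  22 =  21
byte 7: 202 xor  97 = 171
byte 8: 188 xor 186 =   6
byte 9: 170 xor  29 = 183
byte 10:  46 xor 162 = 140
byte 11: 123 xor 254 = 133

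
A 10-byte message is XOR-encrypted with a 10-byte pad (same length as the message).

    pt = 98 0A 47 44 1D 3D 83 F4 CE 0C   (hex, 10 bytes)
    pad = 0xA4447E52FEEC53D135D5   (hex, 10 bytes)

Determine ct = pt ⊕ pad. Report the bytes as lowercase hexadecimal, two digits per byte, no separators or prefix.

98 XOR a4 = 3c
0a XOR 44 = 4e
47 XOR 7e = 39
44 XOR 52 = 16
1d XOR fe = e3
3d XOR ec = d1
83 XOR 53 = d0
f4 XOR d1 = 25
ce XOR 35 = fb
0c XOR d5 = d9

3c4e3916e3d1d025fbd9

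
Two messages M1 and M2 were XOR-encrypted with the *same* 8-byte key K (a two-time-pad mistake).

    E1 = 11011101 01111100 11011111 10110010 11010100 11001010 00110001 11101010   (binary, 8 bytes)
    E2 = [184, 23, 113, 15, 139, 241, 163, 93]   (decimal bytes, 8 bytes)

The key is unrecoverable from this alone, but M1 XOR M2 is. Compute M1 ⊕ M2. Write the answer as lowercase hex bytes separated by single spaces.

65 6b ae bd 5f 3b 92 b7

E1 ⊕ E2 = (M1 ⊕ K) ⊕ (M2 ⊕ K) = M1 ⊕ M2 — the shared key cancels under XOR.
dd ^ b8 = 65
7c ^ 17 = 6b
df ^ 71 = ae
b2 ^ 0f = bd
d4 ^ 8b = 5f
ca ^ f1 = 3b
31 ^ a3 = 92
ea ^ 5d = b7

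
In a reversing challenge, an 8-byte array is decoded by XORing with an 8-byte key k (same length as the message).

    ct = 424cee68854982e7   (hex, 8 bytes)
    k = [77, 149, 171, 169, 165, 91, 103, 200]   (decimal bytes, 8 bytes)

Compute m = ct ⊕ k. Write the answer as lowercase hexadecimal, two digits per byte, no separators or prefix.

0fd945c12012e52f

 66 ⊕  77 =  15
 76 ⊕ 149 = 217
238 ⊕ 171 =  69
104 ⊕ 169 = 193
133 ⊕ 165 =  32
 73 ⊕  91 =  18
130 ⊕ 103 = 229
231 ⊕ 200 =  47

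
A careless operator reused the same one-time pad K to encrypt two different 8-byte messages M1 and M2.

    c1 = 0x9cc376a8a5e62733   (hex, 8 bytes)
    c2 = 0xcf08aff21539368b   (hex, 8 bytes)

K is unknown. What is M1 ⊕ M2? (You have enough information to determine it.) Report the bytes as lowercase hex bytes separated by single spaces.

c1 ⊕ c2 = (M1 ⊕ K) ⊕ (M2 ⊕ K) = M1 ⊕ M2 — the shared key cancels under XOR.
byte 0: 9c XOR cf = 53
byte 1: c3 XOR 08 = cb
byte 2: 76 XOR af = d9
byte 3: a8 XOR f2 = 5a
byte 4: a5 XOR 15 = b0
byte 5: e6 XOR 39 = df
byte 6: 27 XOR 36 = 11
byte 7: 33 XOR 8b = b8

53 cb d9 5a b0 df 11 b8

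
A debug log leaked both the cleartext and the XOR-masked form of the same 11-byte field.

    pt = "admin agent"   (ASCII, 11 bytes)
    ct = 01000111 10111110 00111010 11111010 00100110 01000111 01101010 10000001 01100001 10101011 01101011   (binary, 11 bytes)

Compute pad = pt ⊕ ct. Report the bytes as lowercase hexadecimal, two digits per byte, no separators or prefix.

26da579348670be604c51f

Since ct = pt ⊕ pad, XORing both sides with pt gives pad = pt ⊕ ct.
01100001 xor 01000111 = 00100110
01100100 xor 10111110 = 11011010
01101101 xor 00111010 = 01010111
01101001 xor 11111010 = 10010011
01101110 xor 00100110 = 01001000
00100000 xor 01000111 = 01100111
01100001 xor 01101010 = 00001011
01100111 xor 10000001 = 11100110
01100101 xor 01100001 = 00000100
01101110 xor 10101011 = 11000101
01110100 xor 01101011 = 00011111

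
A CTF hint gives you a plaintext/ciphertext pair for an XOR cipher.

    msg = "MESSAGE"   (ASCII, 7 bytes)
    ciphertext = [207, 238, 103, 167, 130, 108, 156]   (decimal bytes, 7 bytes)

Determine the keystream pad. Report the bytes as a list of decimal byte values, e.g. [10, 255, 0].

Since ciphertext = msg ⊕ pad, XORing both sides with msg gives pad = msg ⊕ ciphertext.
byte 0: 4d ⊕ cf = 82
byte 1: 45 ⊕ ee = ab
byte 2: 53 ⊕ 67 = 34
byte 3: 53 ⊕ a7 = f4
byte 4: 41 ⊕ 82 = c3
byte 5: 47 ⊕ 6c = 2b
byte 6: 45 ⊕ 9c = d9

[130, 171, 52, 244, 195, 43, 217]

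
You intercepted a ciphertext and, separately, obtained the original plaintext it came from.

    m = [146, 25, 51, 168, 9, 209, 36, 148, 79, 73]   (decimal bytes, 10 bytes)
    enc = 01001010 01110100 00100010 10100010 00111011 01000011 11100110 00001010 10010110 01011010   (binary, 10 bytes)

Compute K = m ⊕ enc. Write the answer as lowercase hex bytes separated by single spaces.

Since enc = m ⊕ K, XORing both sides with m gives K = m ⊕ enc.
92 ^ 4a = d8
19 ^ 74 = 6d
33 ^ 22 = 11
a8 ^ a2 = 0a
09 ^ 3b = 32
d1 ^ 43 = 92
24 ^ e6 = c2
94 ^ 0a = 9e
4f ^ 96 = d9
49 ^ 5a = 13

d8 6d 11 0a 32 92 c2 9e d9 13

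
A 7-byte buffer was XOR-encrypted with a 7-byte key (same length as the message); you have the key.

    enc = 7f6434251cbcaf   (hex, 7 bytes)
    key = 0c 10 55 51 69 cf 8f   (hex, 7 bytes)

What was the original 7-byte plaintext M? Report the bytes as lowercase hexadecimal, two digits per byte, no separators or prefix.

127 xor  12 = 115
100 xor  16 = 116
 52 xor  85 =  97
 37 xor  81 = 116
 28 xor 105 = 117
188 xor 207 = 115
175 xor 143 =  32

73746174757320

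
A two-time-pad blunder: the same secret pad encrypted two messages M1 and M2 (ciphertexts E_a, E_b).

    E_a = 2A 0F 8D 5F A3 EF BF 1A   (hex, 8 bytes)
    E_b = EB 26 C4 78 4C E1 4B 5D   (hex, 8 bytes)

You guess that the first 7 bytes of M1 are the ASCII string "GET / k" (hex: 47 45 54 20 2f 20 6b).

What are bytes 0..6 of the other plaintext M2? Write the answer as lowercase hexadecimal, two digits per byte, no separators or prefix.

866c1d07c02e9f

First, E_a ⊕ E_b = (M1 ⊕ K) ⊕ (M2 ⊕ K) = M1 ⊕ M2, so the key drops out. Then M2 = (M1 ⊕ M2) ⊕ M1 over the first 7 bytes.
byte 0: (2a ⊕ eb) ⊕ 47 = c1 ⊕ 47 = 86
byte 1: (0f ⊕ 26) ⊕ 45 = 29 ⊕ 45 = 6c
byte 2: (8d ⊕ c4) ⊕ 54 = 49 ⊕ 54 = 1d
byte 3: (5f ⊕ 78) ⊕ 20 = 27 ⊕ 20 = 07
byte 4: (a3 ⊕ 4c) ⊕ 2f = ef ⊕ 2f = c0
byte 5: (ef ⊕ e1) ⊕ 20 = 0e ⊕ 20 = 2e
byte 6: (bf ⊕ 4b) ⊕ 6b = f4 ⊕ 6b = 9f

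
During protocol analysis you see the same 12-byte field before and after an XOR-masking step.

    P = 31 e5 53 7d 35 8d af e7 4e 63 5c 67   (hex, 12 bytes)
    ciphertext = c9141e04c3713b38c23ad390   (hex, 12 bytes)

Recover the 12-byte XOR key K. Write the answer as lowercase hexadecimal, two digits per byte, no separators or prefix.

f8f14d79f6fc94df8c598ff7

Since ciphertext = P ⊕ K, XORing both sides with P gives K = P ⊕ ciphertext.
byte 0: 31 xor c9 = f8
byte 1: e5 xor 14 = f1
byte 2: 53 xor 1e = 4d
byte 3: 7d xor 04 = 79
byte 4: 35 xor c3 = f6
byte 5: 8d xor 71 = fc
byte 6: af xor 3b = 94
byte 7: e7 xor 38 = df
byte 8: 4e xor c2 = 8c
byte 9: 63 xor 3a = 59
byte 10: 5c xor d3 = 8f
byte 11: 67 xor 90 = f7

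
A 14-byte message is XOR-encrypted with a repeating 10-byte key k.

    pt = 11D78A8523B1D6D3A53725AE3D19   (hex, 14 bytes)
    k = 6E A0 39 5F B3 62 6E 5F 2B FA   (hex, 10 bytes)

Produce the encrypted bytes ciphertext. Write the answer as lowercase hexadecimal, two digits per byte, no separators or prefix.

The 10-byte key repeats, so the effective keystream is 6e a0 39 5f b3 62 6e 5f 2b fa 6e a0 39 5f.
byte 0: 11 ^ 6e = 7f
byte 1: d7 ^ a0 = 77
byte 2: 8a ^ 39 = b3
byte 3: 85 ^ 5f = da
byte 4: 23 ^ b3 = 90
byte 5: b1 ^ 62 = d3
byte 6: d6 ^ 6e = b8
byte 7: d3 ^ 5f = 8c
byte 8: a5 ^ 2b = 8e
byte 9: 37 ^ fa = cd
byte 10: 25 ^ 6e = 4b
byte 11: ae ^ a0 = 0e
byte 12: 3d ^ 39 = 04
byte 13: 19 ^ 5f = 46

7f77b3da90d3b88c8ecd4b0e0446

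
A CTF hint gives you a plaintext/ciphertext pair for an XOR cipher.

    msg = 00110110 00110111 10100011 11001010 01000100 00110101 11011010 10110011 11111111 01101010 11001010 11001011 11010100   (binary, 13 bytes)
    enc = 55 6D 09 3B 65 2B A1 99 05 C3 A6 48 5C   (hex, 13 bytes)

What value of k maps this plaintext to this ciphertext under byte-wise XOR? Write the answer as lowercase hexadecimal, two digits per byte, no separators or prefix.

Since enc = msg ⊕ k, XORing both sides with msg gives k = msg ⊕ enc.
 54 XOR  85 =  99
 55 XOR 109 =  90
163 XOR   9 = 170
202 XOR  59 = 241
 68 XOR 101 =  33
 53 XOR  43 =  30
218 XOR 161 = 123
179 XOR 153 =  42
255 XOR   5 = 250
106 XOR 195 = 169
202 XOR 166 = 108
203 XOR  72 = 131
212 XOR  92 = 136

635aaaf1211e7b2afaa96c8388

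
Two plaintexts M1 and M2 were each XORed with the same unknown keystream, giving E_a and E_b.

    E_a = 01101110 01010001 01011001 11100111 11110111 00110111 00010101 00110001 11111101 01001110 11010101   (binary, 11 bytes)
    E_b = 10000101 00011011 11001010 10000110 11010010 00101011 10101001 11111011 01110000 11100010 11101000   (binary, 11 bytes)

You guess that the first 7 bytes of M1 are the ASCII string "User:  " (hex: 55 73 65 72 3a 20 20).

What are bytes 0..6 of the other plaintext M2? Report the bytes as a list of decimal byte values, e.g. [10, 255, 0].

First, E_a ⊕ E_b = (M1 ⊕ K) ⊕ (M2 ⊕ K) = M1 ⊕ M2, so the key drops out. Then M2 = (M1 ⊕ M2) ⊕ M1 over the first 7 bytes.
byte 0: (6e ^ 85) ^ 55 = eb ^ 55 = be
byte 1: (51 ^ 1b) ^ 73 = 4a ^ 73 = 39
byte 2: (59 ^ ca) ^ 65 = 93 ^ 65 = f6
byte 3: (e7 ^ 86) ^ 72 = 61 ^ 72 = 13
byte 4: (f7 ^ d2) ^ 3a = 25 ^ 3a = 1f
byte 5: (37 ^ 2b) ^ 20 = 1c ^ 20 = 3c
byte 6: (15 ^ a9) ^ 20 = bc ^ 20 = 9c

[190, 57, 246, 19, 31, 60, 156]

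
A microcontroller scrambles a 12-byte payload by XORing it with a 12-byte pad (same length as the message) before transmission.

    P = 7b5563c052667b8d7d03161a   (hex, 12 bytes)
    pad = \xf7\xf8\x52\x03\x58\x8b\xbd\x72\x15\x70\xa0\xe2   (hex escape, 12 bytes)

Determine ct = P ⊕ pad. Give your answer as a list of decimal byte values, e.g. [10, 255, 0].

[140, 173, 49, 195, 10, 237, 198, 255, 104, 115, 182, 248]

XOR is its own inverse, so applying the key byte-wise gives the result directly.
7b ⊕ f7 = 8c
55 ⊕ f8 = ad
63 ⊕ 52 = 31
c0 ⊕ 03 = c3
52 ⊕ 58 = 0a
66 ⊕ 8b = ed
7b ⊕ bd = c6
8d ⊕ 72 = ff
7d ⊕ 15 = 68
03 ⊕ 70 = 73
16 ⊕ a0 = b6
1a ⊕ e2 = f8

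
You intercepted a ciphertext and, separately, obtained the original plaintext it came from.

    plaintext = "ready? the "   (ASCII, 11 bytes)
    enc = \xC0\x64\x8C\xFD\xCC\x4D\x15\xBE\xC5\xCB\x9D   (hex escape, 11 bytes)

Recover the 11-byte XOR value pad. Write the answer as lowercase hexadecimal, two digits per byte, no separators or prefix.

b201ed99b57235caadaebd

Since enc = plaintext ⊕ pad, XORing both sides with plaintext gives pad = plaintext ⊕ enc.
72 ⊕ c0 = b2
65 ⊕ 64 = 01
61 ⊕ 8c = ed
64 ⊕ fd = 99
79 ⊕ cc = b5
3f ⊕ 4d = 72
20 ⊕ 15 = 35
74 ⊕ be = ca
68 ⊕ c5 = ad
65 ⊕ cb = ae
20 ⊕ 9d = bd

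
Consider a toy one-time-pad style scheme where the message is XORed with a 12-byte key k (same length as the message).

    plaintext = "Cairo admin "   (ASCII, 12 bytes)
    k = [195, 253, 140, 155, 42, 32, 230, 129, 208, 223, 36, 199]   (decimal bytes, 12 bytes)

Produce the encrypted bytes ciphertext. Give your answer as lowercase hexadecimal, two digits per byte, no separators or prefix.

809ce5e9450087e5bdb64ae7

XOR is its own inverse, so applying the key byte-wise gives the result directly.
byte 0: 01000011 ^ 11000011 = 10000000
byte 1: 01100001 ^ 11111101 = 10011100
byte 2: 01101001 ^ 10001100 = 11100101
byte 3: 01110010 ^ 10011011 = 11101001
byte 4: 01101111 ^ 00101010 = 01000101
byte 5: 00100000 ^ 00100000 = 00000000
byte 6: 01100001 ^ 11100110 = 10000111
byte 7: 01100100 ^ 10000001 = 11100101
byte 8: 01101101 ^ 11010000 = 10111101
byte 9: 01101001 ^ 11011111 = 10110110
byte 10: 01101110 ^ 00100100 = 01001010
byte 11: 00100000 ^ 11000111 = 11100111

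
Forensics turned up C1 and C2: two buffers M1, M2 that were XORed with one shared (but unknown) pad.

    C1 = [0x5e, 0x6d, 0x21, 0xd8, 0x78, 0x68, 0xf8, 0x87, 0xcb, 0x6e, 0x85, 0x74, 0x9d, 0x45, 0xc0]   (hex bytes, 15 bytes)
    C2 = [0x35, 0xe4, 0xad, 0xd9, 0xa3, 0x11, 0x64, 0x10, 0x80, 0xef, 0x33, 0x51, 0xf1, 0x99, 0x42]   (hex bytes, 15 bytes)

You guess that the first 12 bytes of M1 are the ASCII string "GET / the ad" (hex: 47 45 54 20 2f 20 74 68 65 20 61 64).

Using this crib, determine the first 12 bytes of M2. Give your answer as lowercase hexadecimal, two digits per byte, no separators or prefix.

First, C1 ⊕ C2 = (M1 ⊕ K) ⊕ (M2 ⊕ K) = M1 ⊕ M2, so the key drops out. Then M2 = (M1 ⊕ M2) ⊕ M1 over the first 12 bytes.
byte 0: (5e XOR 35) XOR 47 = 6b XOR 47 = 2c
byte 1: (6d XOR e4) XOR 45 = 89 XOR 45 = cc
byte 2: (21 XOR ad) XOR 54 = 8c XOR 54 = d8
byte 3: (d8 XOR d9) XOR 20 = 01 XOR 20 = 21
byte 4: (78 XOR a3) XOR 2f = db XOR 2f = f4
byte 5: (68 XOR 11) XOR 20 = 79 XOR 20 = 59
byte 6: (f8 XOR 64) XOR 74 = 9c XOR 74 = e8
byte 7: (87 XOR 10) XOR 68 = 97 XOR 68 = ff
byte 8: (cb XOR 80) XOR 65 = 4b XOR 65 = 2e
byte 9: (6e XOR ef) XOR 20 = 81 XOR 20 = a1
byte 10: (85 XOR 33) XOR 61 = b6 XOR 61 = d7
byte 11: (74 XOR 51) XOR 64 = 25 XOR 64 = 41

2cccd821f459e8ff2ea1d741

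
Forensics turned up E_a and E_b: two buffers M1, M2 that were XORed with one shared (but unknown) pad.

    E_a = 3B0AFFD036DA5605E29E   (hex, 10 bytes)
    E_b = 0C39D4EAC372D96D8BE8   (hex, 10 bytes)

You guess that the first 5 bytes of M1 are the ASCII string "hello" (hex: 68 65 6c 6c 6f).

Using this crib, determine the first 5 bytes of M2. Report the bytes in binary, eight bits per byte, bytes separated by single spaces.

First, E_a ⊕ E_b = (M1 ⊕ K) ⊕ (M2 ⊕ K) = M1 ⊕ M2, so the key drops out. Then M2 = (M1 ⊕ M2) ⊕ M1 over the first 5 bytes.
byte 0: (3b ⊕ 0c) ⊕ 68 = 37 ⊕ 68 = 5f
byte 1: (0a ⊕ 39) ⊕ 65 = 33 ⊕ 65 = 56
byte 2: (ff ⊕ d4) ⊕ 6c = 2b ⊕ 6c = 47
byte 3: (d0 ⊕ ea) ⊕ 6c = 3a ⊕ 6c = 56
byte 4: (36 ⊕ c3) ⊕ 6f = f5 ⊕ 6f = 9a

01011111 01010110 01000111 01010110 10011010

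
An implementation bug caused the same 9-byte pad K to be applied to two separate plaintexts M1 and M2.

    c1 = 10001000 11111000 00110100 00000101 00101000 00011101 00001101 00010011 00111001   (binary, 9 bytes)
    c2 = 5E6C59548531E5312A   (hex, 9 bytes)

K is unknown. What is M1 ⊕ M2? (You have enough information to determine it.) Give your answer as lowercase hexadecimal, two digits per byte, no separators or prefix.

d6946d51ad2ce82213

c1 ⊕ c2 = (M1 ⊕ K) ⊕ (M2 ⊕ K) = M1 ⊕ M2 — the shared key cancels under XOR.
byte 0: 88 xor 5e = d6
byte 1: f8 xor 6c = 94
byte 2: 34 xor 59 = 6d
byte 3: 05 xor 54 = 51
byte 4: 28 xor 85 = ad
byte 5: 1d xor 31 = 2c
byte 6: 0d xor e5 = e8
byte 7: 13 xor 31 = 22
byte 8: 39 xor 2a = 13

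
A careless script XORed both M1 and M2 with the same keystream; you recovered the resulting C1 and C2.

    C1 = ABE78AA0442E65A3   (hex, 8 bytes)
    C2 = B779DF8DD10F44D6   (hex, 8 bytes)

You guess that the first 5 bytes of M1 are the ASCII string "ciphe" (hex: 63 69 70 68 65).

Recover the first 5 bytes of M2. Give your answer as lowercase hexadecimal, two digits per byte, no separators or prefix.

First, C1 ⊕ C2 = (M1 ⊕ K) ⊕ (M2 ⊕ K) = M1 ⊕ M2, so the key drops out. Then M2 = (M1 ⊕ M2) ⊕ M1 over the first 5 bytes.
byte 0: (ab xor b7) xor 63 = 1c xor 63 = 7f
byte 1: (e7 xor 79) xor 69 = 9e xor 69 = f7
byte 2: (8a xor df) xor 70 = 55 xor 70 = 25
byte 3: (a0 xor 8d) xor 68 = 2d xor 68 = 45
byte 4: (44 xor d1) xor 65 = 95 xor 65 = f0

7ff72545f0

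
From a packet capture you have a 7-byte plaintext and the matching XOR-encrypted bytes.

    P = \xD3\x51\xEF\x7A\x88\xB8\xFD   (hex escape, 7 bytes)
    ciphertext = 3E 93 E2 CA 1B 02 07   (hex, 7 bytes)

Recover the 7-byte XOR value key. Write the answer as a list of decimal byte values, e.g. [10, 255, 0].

[237, 194, 13, 176, 147, 186, 250]

Since ciphertext = P ⊕ key, XORing both sides with P gives key = P ⊕ ciphertext.
byte 0: d3 XOR 3e = ed
byte 1: 51 XOR 93 = c2
byte 2: ef XOR e2 = 0d
byte 3: 7a XOR ca = b0
byte 4: 88 XOR 1b = 93
byte 5: b8 XOR 02 = ba
byte 6: fd XOR 07 = fa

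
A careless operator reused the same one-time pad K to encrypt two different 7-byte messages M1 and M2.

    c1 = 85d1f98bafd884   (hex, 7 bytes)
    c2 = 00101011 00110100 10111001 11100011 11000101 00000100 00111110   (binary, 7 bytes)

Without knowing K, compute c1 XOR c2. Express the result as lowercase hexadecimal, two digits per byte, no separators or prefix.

aee540686adcba

c1 ⊕ c2 = (M1 ⊕ K) ⊕ (M2 ⊕ K) = M1 ⊕ M2 — the shared key cancels under XOR.
byte 0: 133 ⊕  43 = 174
byte 1: 209 ⊕  52 = 229
byte 2: 249 ⊕ 185 =  64
byte 3: 139 ⊕ 227 = 104
byte 4: 175 ⊕ 197 = 106
byte 5: 216 ⊕   4 = 220
byte 6: 132 ⊕  62 = 186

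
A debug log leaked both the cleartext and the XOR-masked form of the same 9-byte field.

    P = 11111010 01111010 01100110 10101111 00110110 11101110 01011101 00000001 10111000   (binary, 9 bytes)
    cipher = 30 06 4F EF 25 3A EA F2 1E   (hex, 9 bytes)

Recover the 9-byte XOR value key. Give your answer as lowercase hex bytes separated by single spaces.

ca 7c 29 40 13 d4 b7 f3 a6

Since cipher = P ⊕ key, XORing both sides with P gives key = P ⊕ cipher.
byte 0: fa xor 30 = ca
byte 1: 7a xor 06 = 7c
byte 2: 66 xor 4f = 29
byte 3: af xor ef = 40
byte 4: 36 xor 25 = 13
byte 5: ee xor 3a = d4
byte 6: 5d xor ea = b7
byte 7: 01 xor f2 = f3
byte 8: b8 xor 1e = a6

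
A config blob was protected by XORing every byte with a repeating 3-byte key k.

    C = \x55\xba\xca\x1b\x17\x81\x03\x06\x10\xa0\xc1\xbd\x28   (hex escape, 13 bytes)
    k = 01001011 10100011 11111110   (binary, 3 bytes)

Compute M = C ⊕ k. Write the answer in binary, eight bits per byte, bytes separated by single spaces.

The 3-byte key repeats, so the effective keystream is 4b a3 fe 4b a3 fe 4b a3 fe 4b a3 fe 4b.
byte 0: 55 XOR 4b = 1e
byte 1: ba XOR a3 = 19
byte 2: ca XOR fe = 34
byte 3: 1b XOR 4b = 50
byte 4: 17 XOR a3 = b4
byte 5: 81 XOR fe = 7f
byte 6: 03 XOR 4b = 48
byte 7: 06 XOR a3 = a5
byte 8: 10 XOR fe = ee
byte 9: a0 XOR 4b = eb
byte 10: c1 XOR a3 = 62
byte 11: bd XOR fe = 43
byte 12: 28 XOR 4b = 63

00011110 00011001 00110100 01010000 10110100 01111111 01001000 10100101 11101110 11101011 01100010 01000011 01100011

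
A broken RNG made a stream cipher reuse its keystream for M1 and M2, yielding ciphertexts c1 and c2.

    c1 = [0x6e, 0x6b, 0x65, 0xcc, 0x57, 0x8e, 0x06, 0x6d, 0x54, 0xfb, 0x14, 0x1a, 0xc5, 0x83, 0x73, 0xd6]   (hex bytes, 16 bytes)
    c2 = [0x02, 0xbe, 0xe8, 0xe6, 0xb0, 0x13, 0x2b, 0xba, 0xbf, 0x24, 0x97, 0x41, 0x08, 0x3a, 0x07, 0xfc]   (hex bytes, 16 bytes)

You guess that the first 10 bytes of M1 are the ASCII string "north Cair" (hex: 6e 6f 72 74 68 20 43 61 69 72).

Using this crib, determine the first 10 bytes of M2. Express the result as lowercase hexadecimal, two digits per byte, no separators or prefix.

02baff5e8fbd6eb682ad

First, c1 ⊕ c2 = (M1 ⊕ K) ⊕ (M2 ⊕ K) = M1 ⊕ M2, so the key drops out. Then M2 = (M1 ⊕ M2) ⊕ M1 over the first 10 bytes.
byte 0: (6e ⊕ 02) ⊕ 6e = 6c ⊕ 6e = 02
byte 1: (6b ⊕ be) ⊕ 6f = d5 ⊕ 6f = ba
byte 2: (65 ⊕ e8) ⊕ 72 = 8d ⊕ 72 = ff
byte 3: (cc ⊕ e6) ⊕ 74 = 2a ⊕ 74 = 5e
byte 4: (57 ⊕ b0) ⊕ 68 = e7 ⊕ 68 = 8f
byte 5: (8e ⊕ 13) ⊕ 20 = 9d ⊕ 20 = bd
byte 6: (06 ⊕ 2b) ⊕ 43 = 2d ⊕ 43 = 6e
byte 7: (6d ⊕ ba) ⊕ 61 = d7 ⊕ 61 = b6
byte 8: (54 ⊕ bf) ⊕ 69 = eb ⊕ 69 = 82
byte 9: (fb ⊕ 24) ⊕ 72 = df ⊕ 72 = ad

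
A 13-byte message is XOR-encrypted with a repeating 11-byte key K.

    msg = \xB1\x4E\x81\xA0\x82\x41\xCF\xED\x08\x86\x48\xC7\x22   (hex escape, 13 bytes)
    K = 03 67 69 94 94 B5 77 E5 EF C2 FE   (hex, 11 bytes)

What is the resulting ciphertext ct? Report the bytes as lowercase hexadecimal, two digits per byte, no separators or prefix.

The 11-byte key repeats, so the effective keystream is 03 67 69 94 94 b5 77 e5 ef c2 fe 03 67.
byte 0: b1 ^ 03 = b2
byte 1: 4e ^ 67 = 29
byte 2: 81 ^ 69 = e8
byte 3: a0 ^ 94 = 34
byte 4: 82 ^ 94 = 16
byte 5: 41 ^ b5 = f4
byte 6: cf ^ 77 = b8
byte 7: ed ^ e5 = 08
byte 8: 08 ^ ef = e7
byte 9: 86 ^ c2 = 44
byte 10: 48 ^ fe = b6
byte 11: c7 ^ 03 = c4
byte 12: 22 ^ 67 = 45

b229e83416f4b808e744b6c445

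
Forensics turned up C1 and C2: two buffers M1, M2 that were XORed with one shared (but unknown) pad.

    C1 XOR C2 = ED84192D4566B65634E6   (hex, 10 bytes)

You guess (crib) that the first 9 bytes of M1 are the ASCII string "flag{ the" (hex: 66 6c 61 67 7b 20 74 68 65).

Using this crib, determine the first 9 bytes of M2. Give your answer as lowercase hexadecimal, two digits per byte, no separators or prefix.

8be8784a3e46c23e51

Since C1 ⊕ C2 = M1 ⊕ M2, XORing with the guessed M1 bytes yields the corresponding M2 bytes: M2 = (C1 ⊕ C2) ⊕ M1.
byte 0: ed ^ 66 = 8b
byte 1: 84 ^ 6c = e8
byte 2: 19 ^ 61 = 78
byte 3: 2d ^ 67 = 4a
byte 4: 45 ^ 7b = 3e
byte 5: 66 ^ 20 = 46
byte 6: b6 ^ 74 = c2
byte 7: 56 ^ 68 = 3e
byte 8: 34 ^ 65 = 51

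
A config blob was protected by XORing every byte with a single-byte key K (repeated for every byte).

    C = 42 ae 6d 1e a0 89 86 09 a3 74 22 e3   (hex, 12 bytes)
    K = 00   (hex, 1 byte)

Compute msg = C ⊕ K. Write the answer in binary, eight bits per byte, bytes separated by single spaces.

The 1-byte key repeats, so the effective keystream is 00 00 00 00 00 00 00 00 00 00 00 00.
byte 0: 42 XOR 00 = 42
byte 1: ae XOR 00 = ae
byte 2: 6d XOR 00 = 6d
byte 3: 1e XOR 00 = 1e
byte 4: a0 XOR 00 = a0
byte 5: 89 XOR 00 = 89
byte 6: 86 XOR 00 = 86
byte 7: 09 XOR 00 = 09
byte 8: a3 XOR 00 = a3
byte 9: 74 XOR 00 = 74
byte 10: 22 XOR 00 = 22
byte 11: e3 XOR 00 = e3

01000010 10101110 01101101 00011110 10100000 10001001 10000110 00001001 10100011 01110100 00100010 11100011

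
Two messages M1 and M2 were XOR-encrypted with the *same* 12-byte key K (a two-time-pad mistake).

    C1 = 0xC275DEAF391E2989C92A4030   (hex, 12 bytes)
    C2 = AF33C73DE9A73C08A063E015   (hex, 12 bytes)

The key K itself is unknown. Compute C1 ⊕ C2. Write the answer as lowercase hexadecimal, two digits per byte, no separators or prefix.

6d461992d0b915816949a025

C1 ⊕ C2 = (M1 ⊕ K) ⊕ (M2 ⊕ K) = M1 ⊕ M2 — the shared key cancels under XOR.
c2 XOR af = 6d
75 XOR 33 = 46
de XOR c7 = 19
af XOR 3d = 92
39 XOR e9 = d0
1e XOR a7 = b9
29 XOR 3c = 15
89 XOR 08 = 81
c9 XOR a0 = 69
2a XOR 63 = 49
40 XOR e0 = a0
30 XOR 15 = 25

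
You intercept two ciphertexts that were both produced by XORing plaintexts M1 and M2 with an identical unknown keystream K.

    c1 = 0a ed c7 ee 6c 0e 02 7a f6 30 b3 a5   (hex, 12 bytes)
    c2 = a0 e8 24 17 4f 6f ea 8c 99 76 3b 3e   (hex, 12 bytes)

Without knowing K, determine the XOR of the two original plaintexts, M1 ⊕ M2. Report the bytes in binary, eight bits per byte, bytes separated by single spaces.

c1 ⊕ c2 = (M1 ⊕ K) ⊕ (M2 ⊕ K) = M1 ⊕ M2 — the shared key cancels under XOR.
0a xor a0 = aa
ed xor e8 = 05
c7 xor 24 = e3
ee xor 17 = f9
6c xor 4f = 23
0e xor 6f = 61
02 xor ea = e8
7a xor 8c = f6
f6 xor 99 = 6f
30 xor 76 = 46
b3 xor 3b = 88
a5 xor 3e = 9b

10101010 00000101 11100011 11111001 00100011 01100001 11101000 11110110 01101111 01000110 10001000 10011011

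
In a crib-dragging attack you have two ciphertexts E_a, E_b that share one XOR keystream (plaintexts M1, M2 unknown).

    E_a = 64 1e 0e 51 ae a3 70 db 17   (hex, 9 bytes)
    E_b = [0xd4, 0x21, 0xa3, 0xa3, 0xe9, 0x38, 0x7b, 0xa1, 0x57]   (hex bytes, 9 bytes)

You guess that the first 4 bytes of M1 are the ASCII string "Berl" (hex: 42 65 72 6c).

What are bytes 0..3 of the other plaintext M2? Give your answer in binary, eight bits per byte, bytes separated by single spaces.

First, E_a ⊕ E_b = (M1 ⊕ K) ⊕ (M2 ⊕ K) = M1 ⊕ M2, so the key drops out. Then M2 = (M1 ⊕ M2) ⊕ M1 over the first 4 bytes.
byte 0: (64 XOR d4) XOR 42 = b0 XOR 42 = f2
byte 1: (1e XOR 21) XOR 65 = 3f XOR 65 = 5a
byte 2: (0e XOR a3) XOR 72 = ad XOR 72 = df
byte 3: (51 XOR a3) XOR 6c = f2 XOR 6c = 9e

11110010 01011010 11011111 10011110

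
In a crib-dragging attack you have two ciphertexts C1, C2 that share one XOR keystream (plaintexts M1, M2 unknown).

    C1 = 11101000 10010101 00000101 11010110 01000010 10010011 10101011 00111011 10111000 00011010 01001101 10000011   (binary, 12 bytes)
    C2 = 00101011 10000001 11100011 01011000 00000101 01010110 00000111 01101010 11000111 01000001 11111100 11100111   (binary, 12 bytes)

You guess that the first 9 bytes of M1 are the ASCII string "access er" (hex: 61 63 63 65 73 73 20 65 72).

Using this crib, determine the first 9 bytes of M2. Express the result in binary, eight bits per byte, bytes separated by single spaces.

First, C1 ⊕ C2 = (M1 ⊕ K) ⊕ (M2 ⊕ K) = M1 ⊕ M2, so the key drops out. Then M2 = (M1 ⊕ M2) ⊕ M1 over the first 9 bytes.
byte 0: (e8 ^ 2b) ^ 61 = c3 ^ 61 = a2
byte 1: (95 ^ 81) ^ 63 = 14 ^ 63 = 77
byte 2: (05 ^ e3) ^ 63 = e6 ^ 63 = 85
byte 3: (d6 ^ 58) ^ 65 = 8e ^ 65 = eb
byte 4: (42 ^ 05) ^ 73 = 47 ^ 73 = 34
byte 5: (93 ^ 56) ^ 73 = c5 ^ 73 = b6
byte 6: (ab ^ 07) ^ 20 = ac ^ 20 = 8c
byte 7: (3b ^ 6a) ^ 65 = 51 ^ 65 = 34
byte 8: (b8 ^ c7) ^ 72 = 7f ^ 72 = 0d

10100010 01110111 10000101 11101011 00110100 10110110 10001100 00110100 00001101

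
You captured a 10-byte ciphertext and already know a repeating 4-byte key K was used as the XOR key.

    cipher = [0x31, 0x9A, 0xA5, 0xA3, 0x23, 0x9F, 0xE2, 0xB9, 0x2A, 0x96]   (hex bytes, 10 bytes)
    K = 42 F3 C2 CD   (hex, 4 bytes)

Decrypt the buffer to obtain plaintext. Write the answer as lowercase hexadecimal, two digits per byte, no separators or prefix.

The 4-byte key repeats, so the effective keystream is 42 f3 c2 cd 42 f3 c2 cd 42 f3.
byte 0: 31 ^ 42 = 73
byte 1: 9a ^ f3 = 69
byte 2: a5 ^ c2 = 67
byte 3: a3 ^ cd = 6e
byte 4: 23 ^ 42 = 61
byte 5: 9f ^ f3 = 6c
byte 6: e2 ^ c2 = 20
byte 7: b9 ^ cd = 74
byte 8: 2a ^ 42 = 68
byte 9: 96 ^ f3 = 65

7369676e616c20746865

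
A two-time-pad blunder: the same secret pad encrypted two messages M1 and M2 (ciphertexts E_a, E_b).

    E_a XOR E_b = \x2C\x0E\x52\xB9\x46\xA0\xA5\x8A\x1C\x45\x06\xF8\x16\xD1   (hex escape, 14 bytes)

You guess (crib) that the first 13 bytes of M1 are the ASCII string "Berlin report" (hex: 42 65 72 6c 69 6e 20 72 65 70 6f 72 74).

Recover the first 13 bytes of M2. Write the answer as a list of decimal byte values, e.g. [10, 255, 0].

Since E_a ⊕ E_b = M1 ⊕ M2, XORing with the guessed M1 bytes yields the corresponding M2 bytes: M2 = (E_a ⊕ E_b) ⊕ M1.
byte 0: 2c xor 42 = 6e
byte 1: 0e xor 65 = 6b
byte 2: 52 xor 72 = 20
byte 3: b9 xor 6c = d5
byte 4: 46 xor 69 = 2f
byte 5: a0 xor 6e = ce
byte 6: a5 xor 20 = 85
byte 7: 8a xor 72 = f8
byte 8: 1c xor 65 = 79
byte 9: 45 xor 70 = 35
byte 10: 06 xor 6f = 69
byte 11: f8 xor 72 = 8a
byte 12: 16 xor 74 = 62

[110, 107, 32, 213, 47, 206, 133, 248, 121, 53, 105, 138, 98]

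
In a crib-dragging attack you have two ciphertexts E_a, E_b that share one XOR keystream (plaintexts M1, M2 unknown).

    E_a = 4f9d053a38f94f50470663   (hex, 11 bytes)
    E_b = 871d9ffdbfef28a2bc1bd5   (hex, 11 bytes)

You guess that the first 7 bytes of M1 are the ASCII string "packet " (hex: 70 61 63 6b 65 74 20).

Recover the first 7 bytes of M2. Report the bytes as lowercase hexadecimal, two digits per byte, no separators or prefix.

b8e1f9ace26247

First, E_a ⊕ E_b = (M1 ⊕ K) ⊕ (M2 ⊕ K) = M1 ⊕ M2, so the key drops out. Then M2 = (M1 ⊕ M2) ⊕ M1 over the first 7 bytes.
byte 0: (4f ^ 87) ^ 70 = c8 ^ 70 = b8
byte 1: (9d ^ 1d) ^ 61 = 80 ^ 61 = e1
byte 2: (05 ^ 9f) ^ 63 = 9a ^ 63 = f9
byte 3: (3a ^ fd) ^ 6b = c7 ^ 6b = ac
byte 4: (38 ^ bf) ^ 65 = 87 ^ 65 = e2
byte 5: (f9 ^ ef) ^ 74 = 16 ^ 74 = 62
byte 6: (4f ^ 28) ^ 20 = 67 ^ 20 = 47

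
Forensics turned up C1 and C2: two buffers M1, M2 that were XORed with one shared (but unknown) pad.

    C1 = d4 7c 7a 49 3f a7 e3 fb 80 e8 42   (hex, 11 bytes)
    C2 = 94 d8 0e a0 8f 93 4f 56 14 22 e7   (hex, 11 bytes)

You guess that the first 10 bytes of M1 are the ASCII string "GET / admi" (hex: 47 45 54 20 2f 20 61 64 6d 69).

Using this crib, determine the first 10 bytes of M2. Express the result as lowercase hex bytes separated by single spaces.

07 e1 20 c9 9f 14 cd c9 f9 a3

First, C1 ⊕ C2 = (M1 ⊕ K) ⊕ (M2 ⊕ K) = M1 ⊕ M2, so the key drops out. Then M2 = (M1 ⊕ M2) ⊕ M1 over the first 10 bytes.
byte 0: (d4 XOR 94) XOR 47 = 40 XOR 47 = 07
byte 1: (7c XOR d8) XOR 45 = a4 XOR 45 = e1
byte 2: (7a XOR 0e) XOR 54 = 74 XOR 54 = 20
byte 3: (49 XOR a0) XOR 20 = e9 XOR 20 = c9
byte 4: (3f XOR 8f) XOR 2f = b0 XOR 2f = 9f
byte 5: (a7 XOR 93) XOR 20 = 34 XOR 20 = 14
byte 6: (e3 XOR 4f) XOR 61 = ac XOR 61 = cd
byte 7: (fb XOR 56) XOR 64 = ad XOR 64 = c9
byte 8: (80 XOR 14) XOR 6d = 94 XOR 6d = f9
byte 9: (e8 XOR 22) XOR 69 = ca XOR 69 = a3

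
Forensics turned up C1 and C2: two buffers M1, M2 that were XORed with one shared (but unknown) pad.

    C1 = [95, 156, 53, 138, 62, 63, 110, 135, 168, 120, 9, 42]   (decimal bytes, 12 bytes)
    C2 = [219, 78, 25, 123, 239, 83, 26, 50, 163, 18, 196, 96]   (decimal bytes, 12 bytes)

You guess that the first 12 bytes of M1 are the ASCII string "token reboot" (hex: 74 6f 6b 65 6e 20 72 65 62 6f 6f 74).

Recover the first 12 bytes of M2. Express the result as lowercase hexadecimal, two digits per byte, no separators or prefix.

First, C1 ⊕ C2 = (M1 ⊕ K) ⊕ (M2 ⊕ K) = M1 ⊕ M2, so the key drops out. Then M2 = (M1 ⊕ M2) ⊕ M1 over the first 12 bytes.
byte 0: (5f ^ db) ^ 74 = 84 ^ 74 = f0
byte 1: (9c ^ 4e) ^ 6f = d2 ^ 6f = bd
byte 2: (35 ^ 19) ^ 6b = 2c ^ 6b = 47
byte 3: (8a ^ 7b) ^ 65 = f1 ^ 65 = 94
byte 4: (3e ^ ef) ^ 6e = d1 ^ 6e = bf
byte 5: (3f ^ 53) ^ 20 = 6c ^ 20 = 4c
byte 6: (6e ^ 1a) ^ 72 = 74 ^ 72 = 06
byte 7: (87 ^ 32) ^ 65 = b5 ^ 65 = d0
byte 8: (a8 ^ a3) ^ 62 = 0b ^ 62 = 69
byte 9: (78 ^ 12) ^ 6f = 6a ^ 6f = 05
byte 10: (09 ^ c4) ^ 6f = cd ^ 6f = a2
byte 11: (2a ^ 60) ^ 74 = 4a ^ 74 = 3e

f0bd4794bf4c06d06905a23e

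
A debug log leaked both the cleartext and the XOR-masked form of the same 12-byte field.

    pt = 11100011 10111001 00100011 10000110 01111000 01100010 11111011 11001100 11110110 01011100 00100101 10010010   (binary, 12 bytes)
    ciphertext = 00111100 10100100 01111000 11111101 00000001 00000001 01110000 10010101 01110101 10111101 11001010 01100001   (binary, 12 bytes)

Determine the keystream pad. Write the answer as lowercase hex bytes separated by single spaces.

df 1d 5b 7b 79 63 8b 59 83 e1 ef f3

Since ciphertext = pt ⊕ pad, XORing both sides with pt gives pad = pt ⊕ ciphertext.
e3 xor 3c = df
b9 xor a4 = 1d
23 xor 78 = 5b
86 xor fd = 7b
78 xor 01 = 79
62 xor 01 = 63
fb xor 70 = 8b
cc xor 95 = 59
f6 xor 75 = 83
5c xor bd = e1
25 xor ca = ef
92 xor 61 = f3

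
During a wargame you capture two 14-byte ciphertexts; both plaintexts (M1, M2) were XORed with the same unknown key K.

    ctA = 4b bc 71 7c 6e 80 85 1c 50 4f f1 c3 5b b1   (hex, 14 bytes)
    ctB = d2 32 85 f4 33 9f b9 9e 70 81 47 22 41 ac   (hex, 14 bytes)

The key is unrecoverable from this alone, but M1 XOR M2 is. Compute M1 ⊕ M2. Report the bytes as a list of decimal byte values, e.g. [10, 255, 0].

ctA ⊕ ctB = (M1 ⊕ K) ⊕ (M2 ⊕ K) = M1 ⊕ M2 — the shared key cancels under XOR.
4b XOR d2 = 99
bc XOR 32 = 8e
71 XOR 85 = f4
7c XOR f4 = 88
6e XOR 33 = 5d
80 XOR 9f = 1f
85 XOR b9 = 3c
1c XOR 9e = 82
50 XOR 70 = 20
4f XOR 81 = ce
f1 XOR 47 = b6
c3 XOR 22 = e1
5b XOR 41 = 1a
b1 XOR ac = 1d

[153, 142, 244, 136, 93, 31, 60, 130, 32, 206, 182, 225, 26, 29]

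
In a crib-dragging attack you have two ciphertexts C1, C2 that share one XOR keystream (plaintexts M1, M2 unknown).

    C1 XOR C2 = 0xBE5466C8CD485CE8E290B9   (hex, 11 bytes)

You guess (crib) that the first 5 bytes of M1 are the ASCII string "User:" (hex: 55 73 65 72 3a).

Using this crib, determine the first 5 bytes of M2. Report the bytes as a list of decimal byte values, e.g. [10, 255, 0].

[235, 39, 3, 186, 247]

Since C1 ⊕ C2 = M1 ⊕ M2, XORing with the guessed M1 bytes yields the corresponding M2 bytes: M2 = (C1 ⊕ C2) ⊕ M1.
10111110 xor 01010101 = 11101011
01010100 xor 01110011 = 00100111
01100110 xor 01100101 = 00000011
11001000 xor 01110010 = 10111010
11001101 xor 00111010 = 11110111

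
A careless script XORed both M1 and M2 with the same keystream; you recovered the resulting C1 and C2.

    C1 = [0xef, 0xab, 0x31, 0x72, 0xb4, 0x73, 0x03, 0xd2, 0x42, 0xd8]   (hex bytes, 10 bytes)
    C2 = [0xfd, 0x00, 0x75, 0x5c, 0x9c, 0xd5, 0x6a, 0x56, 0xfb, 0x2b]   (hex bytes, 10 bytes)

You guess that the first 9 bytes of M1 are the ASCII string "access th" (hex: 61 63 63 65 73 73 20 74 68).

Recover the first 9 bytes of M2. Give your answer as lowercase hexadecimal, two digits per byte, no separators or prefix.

73c8274b5bd549f0d1

First, C1 ⊕ C2 = (M1 ⊕ K) ⊕ (M2 ⊕ K) = M1 ⊕ M2, so the key drops out. Then M2 = (M1 ⊕ M2) ⊕ M1 over the first 9 bytes.
byte 0: (ef ^ fd) ^ 61 = 12 ^ 61 = 73
byte 1: (ab ^ 00) ^ 63 = ab ^ 63 = c8
byte 2: (31 ^ 75) ^ 63 = 44 ^ 63 = 27
byte 3: (72 ^ 5c) ^ 65 = 2e ^ 65 = 4b
byte 4: (b4 ^ 9c) ^ 73 = 28 ^ 73 = 5b
byte 5: (73 ^ d5) ^ 73 = a6 ^ 73 = d5
byte 6: (03 ^ 6a) ^ 20 = 69 ^ 20 = 49
byte 7: (d2 ^ 56) ^ 74 = 84 ^ 74 = f0
byte 8: (42 ^ fb) ^ 68 = b9 ^ 68 = d1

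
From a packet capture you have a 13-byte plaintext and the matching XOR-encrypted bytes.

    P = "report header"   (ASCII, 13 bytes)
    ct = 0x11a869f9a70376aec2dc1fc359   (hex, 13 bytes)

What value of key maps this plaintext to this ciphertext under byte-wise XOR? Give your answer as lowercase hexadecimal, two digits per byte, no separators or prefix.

63cd1996d57756c6a7bd7ba62b

Since ct = P ⊕ key, XORing both sides with P gives key = P ⊕ ct.
72 ⊕ 11 = 63
65 ⊕ a8 = cd
70 ⊕ 69 = 19
6f ⊕ f9 = 96
72 ⊕ a7 = d5
74 ⊕ 03 = 77
20 ⊕ 76 = 56
68 ⊕ ae = c6
65 ⊕ c2 = a7
61 ⊕ dc = bd
64 ⊕ 1f = 7b
65 ⊕ c3 = a6
72 ⊕ 59 = 2b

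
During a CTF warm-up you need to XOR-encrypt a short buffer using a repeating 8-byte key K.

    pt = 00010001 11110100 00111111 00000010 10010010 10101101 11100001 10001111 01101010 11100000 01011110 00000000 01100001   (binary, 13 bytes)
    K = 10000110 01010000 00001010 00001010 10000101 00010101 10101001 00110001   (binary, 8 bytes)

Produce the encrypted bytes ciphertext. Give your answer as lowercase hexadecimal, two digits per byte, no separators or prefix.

97a4350817b848beecb0540ae4

The 8-byte key repeats, so the effective keystream is 86 50 0a 0a 85 15 a9 31 86 50 0a 0a 85.
byte 0: 00010001 ^ 10000110 = 10010111
byte 1: 11110100 ^ 01010000 = 10100100
byte 2: 00111111 ^ 00001010 = 00110101
byte 3: 00000010 ^ 00001010 = 00001000
byte 4: 10010010 ^ 10000101 = 00010111
byte 5: 10101101 ^ 00010101 = 10111000
byte 6: 11100001 ^ 10101001 = 01001000
byte 7: 10001111 ^ 00110001 = 10111110
byte 8: 01101010 ^ 10000110 = 11101100
byte 9: 11100000 ^ 01010000 = 10110000
byte 10: 01011110 ^ 00001010 = 01010100
byte 11: 00000000 ^ 00001010 = 00001010
byte 12: 01100001 ^ 10000101 = 11100100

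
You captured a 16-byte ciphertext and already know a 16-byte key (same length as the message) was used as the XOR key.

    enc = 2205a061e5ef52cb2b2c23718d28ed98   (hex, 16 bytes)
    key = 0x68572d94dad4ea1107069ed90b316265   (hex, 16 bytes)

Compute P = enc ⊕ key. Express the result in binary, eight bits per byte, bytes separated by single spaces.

01001010 01010010 10001101 11110101 00111111 00111011 10111000 11011010 00101100 00101010 10111101 10101000 10000110 00011001 10001111 11111101

byte 0: 22 xor 68 = 4a
byte 1: 05 xor 57 = 52
byte 2: a0 xor 2d = 8d
byte 3: 61 xor 94 = f5
byte 4: e5 xor da = 3f
byte 5: ef xor d4 = 3b
byte 6: 52 xor ea = b8
byte 7: cb xor 11 = da
byte 8: 2b xor 07 = 2c
byte 9: 2c xor 06 = 2a
byte 10: 23 xor 9e = bd
byte 11: 71 xor d9 = a8
byte 12: 8d xor 0b = 86
byte 13: 28 xor 31 = 19
byte 14: ed xor 62 = 8f
byte 15: 98 xor 65 = fd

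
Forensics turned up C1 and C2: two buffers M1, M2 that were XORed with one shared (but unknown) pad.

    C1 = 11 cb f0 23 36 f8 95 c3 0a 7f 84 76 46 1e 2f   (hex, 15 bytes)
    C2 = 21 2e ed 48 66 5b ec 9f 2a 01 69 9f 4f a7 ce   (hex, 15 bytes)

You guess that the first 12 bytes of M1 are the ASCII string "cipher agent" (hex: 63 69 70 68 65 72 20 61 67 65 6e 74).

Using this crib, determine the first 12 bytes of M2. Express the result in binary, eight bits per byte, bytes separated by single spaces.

First, C1 ⊕ C2 = (M1 ⊕ K) ⊕ (M2 ⊕ K) = M1 ⊕ M2, so the key drops out. Then M2 = (M1 ⊕ M2) ⊕ M1 over the first 12 bytes.
byte 0: (11 XOR 21) XOR 63 = 30 XOR 63 = 53
byte 1: (cb XOR 2e) XOR 69 = e5 XOR 69 = 8c
byte 2: (f0 XOR ed) XOR 70 = 1d XOR 70 = 6d
byte 3: (23 XOR 48) XOR 68 = 6b XOR 68 = 03
byte 4: (36 XOR 66) XOR 65 = 50 XOR 65 = 35
byte 5: (f8 XOR 5b) XOR 72 = a3 XOR 72 = d1
byte 6: (95 XOR ec) XOR 20 = 79 XOR 20 = 59
byte 7: (c3 XOR 9f) XOR 61 = 5c XOR 61 = 3d
byte 8: (0a XOR 2a) XOR 67 = 20 XOR 67 = 47
byte 9: (7f XOR 01) XOR 65 = 7e XOR 65 = 1b
byte 10: (84 XOR 69) XOR 6e = ed XOR 6e = 83
byte 11: (76 XOR 9f) XOR 74 = e9 XOR 74 = 9d

01010011 10001100 01101101 00000011 00110101 11010001 01011001 00111101 01000111 00011011 10000011 10011101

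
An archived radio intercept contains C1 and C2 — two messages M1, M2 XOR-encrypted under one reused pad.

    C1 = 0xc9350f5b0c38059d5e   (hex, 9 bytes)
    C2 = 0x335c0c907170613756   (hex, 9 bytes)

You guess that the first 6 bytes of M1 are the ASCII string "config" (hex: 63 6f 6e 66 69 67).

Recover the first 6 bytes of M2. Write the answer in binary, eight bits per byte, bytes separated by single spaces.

First, C1 ⊕ C2 = (M1 ⊕ K) ⊕ (M2 ⊕ K) = M1 ⊕ M2, so the key drops out. Then M2 = (M1 ⊕ M2) ⊕ M1 over the first 6 bytes.
byte 0: (c9 XOR 33) XOR 63 = fa XOR 63 = 99
byte 1: (35 XOR 5c) XOR 6f = 69 XOR 6f = 06
byte 2: (0f XOR 0c) XOR 6e = 03 XOR 6e = 6d
byte 3: (5b XOR 90) XOR 66 = cb XOR 66 = ad
byte 4: (0c XOR 71) XOR 69 = 7d XOR 69 = 14
byte 5: (38 XOR 70) XOR 67 = 48 XOR 67 = 2f

10011001 00000110 01101101 10101101 00010100 00101111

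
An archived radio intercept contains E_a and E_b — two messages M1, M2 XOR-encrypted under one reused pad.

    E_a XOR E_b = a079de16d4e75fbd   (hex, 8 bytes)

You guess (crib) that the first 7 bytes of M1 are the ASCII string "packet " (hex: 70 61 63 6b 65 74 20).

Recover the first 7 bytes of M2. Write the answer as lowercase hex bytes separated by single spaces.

d0 18 bd 7d b1 93 7f

Since E_a ⊕ E_b = M1 ⊕ M2, XORing with the guessed M1 bytes yields the corresponding M2 bytes: M2 = (E_a ⊕ E_b) ⊕ M1.
a0 xor 70 = d0
79 xor 61 = 18
de xor 63 = bd
16 xor 6b = 7d
d4 xor 65 = b1
e7 xor 74 = 93
5f xor 20 = 7f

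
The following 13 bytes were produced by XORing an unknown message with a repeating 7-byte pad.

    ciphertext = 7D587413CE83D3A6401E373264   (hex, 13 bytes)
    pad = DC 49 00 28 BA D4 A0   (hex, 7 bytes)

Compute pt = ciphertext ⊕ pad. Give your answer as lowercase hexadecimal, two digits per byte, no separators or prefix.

The 7-byte key repeats, so the effective keystream is dc 49 00 28 ba d4 a0 dc 49 00 28 ba d4.
byte 0: 125 xor 220 = 161
byte 1:  88 xor  73 =  17
byte 2: 116 xor   0 = 116
byte 3:  19 xor  40 =  59
byte 4: 206 xor 186 = 116
byte 5: 131 xor 212 =  87
byte 6: 211 xor 160 = 115
byte 7: 166 xor 220 = 122
byte 8:  64 xor  73 =   9
byte 9:  30 xor   0 =  30
byte 10:  55 xor  40 =  31
byte 11:  50 xor 186 = 136
byte 12: 100 xor 212 = 176

a111743b7457737a091e1f88b0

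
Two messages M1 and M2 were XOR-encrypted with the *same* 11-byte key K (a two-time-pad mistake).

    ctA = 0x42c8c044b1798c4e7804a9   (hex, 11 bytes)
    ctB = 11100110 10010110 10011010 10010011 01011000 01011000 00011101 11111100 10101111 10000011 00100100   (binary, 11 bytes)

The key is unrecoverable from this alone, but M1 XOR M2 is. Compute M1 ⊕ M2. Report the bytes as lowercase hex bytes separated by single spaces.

a4 5e 5a d7 e9 21 91 b2 d7 87 8d

ctA ⊕ ctB = (M1 ⊕ K) ⊕ (M2 ⊕ K) = M1 ⊕ M2 — the shared key cancels under XOR.
byte 0: 42 ^ e6 = a4
byte 1: c8 ^ 96 = 5e
byte 2: c0 ^ 9a = 5a
byte 3: 44 ^ 93 = d7
byte 4: b1 ^ 58 = e9
byte 5: 79 ^ 58 = 21
byte 6: 8c ^ 1d = 91
byte 7: 4e ^ fc = b2
byte 8: 78 ^ af = d7
byte 9: 04 ^ 83 = 87
byte 10: a9 ^ 24 = 8d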